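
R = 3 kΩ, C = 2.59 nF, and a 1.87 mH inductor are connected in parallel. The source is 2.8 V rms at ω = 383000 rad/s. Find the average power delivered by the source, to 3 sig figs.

2.61 mW

X_L = ωL = 716 Ω
X_C = 1/(ωC) = 1010 Ω
Parallel: admittances add. Y = 1/R + 1/(jωL) + jωC
Y = (0.000333 − j0.000404) S
|Y| = 0.000524 S → |Z| = 1/|Y| = 1910 Ω, ∠Z = −∠Y = 50.5°
I = V/|Z| = 1.47 mA
P = VI cos φ = 2.8 × 0.00147 × cos(50.5°) = 2.61 mW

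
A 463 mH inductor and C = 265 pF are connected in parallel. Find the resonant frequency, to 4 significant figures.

14.37 kHz

ω₀ = 1/√(LC) = 1/√(0.463 × 2.65e-10) = 90280 rad/s
f₀ = ω₀/(2π) = 14.37 kHz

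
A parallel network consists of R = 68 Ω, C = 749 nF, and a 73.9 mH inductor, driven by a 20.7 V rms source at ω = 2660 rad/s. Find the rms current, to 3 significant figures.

X_L = ωL = 197 Ω
X_C = 1/(ωC) = 502 Ω
Parallel: admittances add. Y = 1/R + 1/(jωL) + jωC
Y = (0.0147 − j0.00309) S
|Y| = 0.0150 S → |Z| = 1/|Y| = 66.5 Ω, ∠Z = −∠Y = 11.9°
I = V/|Z| = 20.7/66.5 = 311 mA

311 mA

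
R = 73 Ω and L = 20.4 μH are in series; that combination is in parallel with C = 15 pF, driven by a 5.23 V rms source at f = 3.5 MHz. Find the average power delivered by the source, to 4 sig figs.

9.665 mW

ω = 2πf = 2.199e+07 rad/s
X_L = ωL = 448.6 Ω
X_C = 1/(ωC) = 3032 Ω
Branch 1 (R+jX_L): Z₁ = 73.00 + j448.6 Ω, |Z₁| = 454.5 Ω
Branch 2 (−jX_C): Z₂ = −j3032 Ω
Parallel: Z = Z₁Z₂/(Z₁+Z₂), |Z| = 533.3 Ω, ∠Z = 79.14°
I = V/|Z| = 9.808 mA
P = VI cos φ = 5.23 × 0.009808 × cos(79.14°) = 9.665 mW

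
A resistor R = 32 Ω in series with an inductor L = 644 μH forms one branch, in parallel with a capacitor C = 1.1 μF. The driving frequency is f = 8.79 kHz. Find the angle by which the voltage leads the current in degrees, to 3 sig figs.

ω = 2πf = 55230 rad/s
X_L = ωL = 35.6 Ω
X_C = 1/(ωC) = 16.5 Ω
Branch 1 (R+jX_L): Z₁ = 32.0 + j35.6 Ω, |Z₁| = 47.8 Ω
Branch 2 (−jX_C): Z₂ = −j16.5 Ω
Parallel: Z = Z₁Z₂/(Z₁+Z₂), |Z| = 21.1 Ω, ∠Z = -72.8°

-72.8°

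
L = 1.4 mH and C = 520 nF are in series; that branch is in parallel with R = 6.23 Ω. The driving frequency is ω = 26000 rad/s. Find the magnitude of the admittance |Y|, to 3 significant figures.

X_L = ωL = 36.4 Ω
X_C = 1/(ωC) = 74.0 Ω
Branch 1: Z₁ = R = 6.23 Ω
Branch 2 (series LC): Z₂ = j(X_L − X_C) = −j37.6 Ω
Parallel: Z = Z₁Z₂/(Z₁+Z₂), |Z| = 6.15 Ω, ∠Z = -9.42°
|Y| = 1/|Z| = 163 mS

163 mS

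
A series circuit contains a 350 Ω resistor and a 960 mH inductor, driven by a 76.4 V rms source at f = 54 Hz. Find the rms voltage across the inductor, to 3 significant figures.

ω = 2πf = 339.3 rad/s
X_L = ωL = 326 Ω
Z = 350 + j326 Ω
|Z| = √(350² + 326²) = 478 Ω
I = V/|Z| = 160 mA
V_L = I·|Z_L| = 0.160 × 326 = 52.0 V

52.0 V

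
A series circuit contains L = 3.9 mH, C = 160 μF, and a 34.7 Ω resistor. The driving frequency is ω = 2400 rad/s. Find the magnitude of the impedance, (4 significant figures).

35.35 Ω

X_L = ωL = 9.360 Ω
X_C = 1/(ωC) = 2.604 Ω
Net reactance X = X_L − X_C = 6.756 Ω
Z = 34.70 + j6.756 Ω
|Z| = √(34.70² + 6.756²) = 35.35 Ω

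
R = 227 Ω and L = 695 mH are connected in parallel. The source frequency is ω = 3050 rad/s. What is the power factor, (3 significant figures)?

0.994

X_L = ωL = 2120 Ω
Parallel: admittances add. Y = 1/R + 1/(jωL)
Y = (0.00441 − j0.000472) S
|Y| = 0.00443 S → |Z| = 1/|Y| = 226 Ω, ∠Z = −∠Y = 6.11°
cos φ = cos(6.11°) = 0.994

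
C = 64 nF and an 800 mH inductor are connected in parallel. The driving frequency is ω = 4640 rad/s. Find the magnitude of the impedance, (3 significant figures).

X_L = ωL = 3710 Ω
X_C = 1/(ωC) = 3370 Ω
Parallel: admittances add. Y = 1/(jωL) + jωC
Y = (0 + j2.76e-05) S
|Y| = 2.76e-05 S → |Z| = 1/|Y| = 36300 Ω, ∠Z = −∠Y = -90.0°

36300 Ω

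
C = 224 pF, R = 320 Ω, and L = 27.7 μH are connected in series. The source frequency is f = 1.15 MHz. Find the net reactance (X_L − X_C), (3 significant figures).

-418 Ω

ω = 2πf = 7.226e+06 rad/s
X_L = ωL = 200 Ω
X_C = 1/(ωC) = 618 Ω
X = 200 − 618 = -418 Ω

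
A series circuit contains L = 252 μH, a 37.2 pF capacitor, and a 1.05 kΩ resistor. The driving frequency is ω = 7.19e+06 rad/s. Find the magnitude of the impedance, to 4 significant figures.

X_L = ωL = 1812 Ω
X_C = 1/(ωC) = 3739 Ω
Net reactance X = X_L − X_C = -1927 Ω
Z = 1050 − j1927 Ω
|Z| = √(1050² + 1927²) = 2194 Ω

2194 Ω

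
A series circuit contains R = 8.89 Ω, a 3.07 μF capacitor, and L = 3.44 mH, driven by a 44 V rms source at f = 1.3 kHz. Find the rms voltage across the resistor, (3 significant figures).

ω = 2πf = 8168 rad/s
X_L = ωL = 28.1 Ω
X_C = 1/(ωC) = 39.9 Ω
Net reactance X = X_L − X_C = -11.8 Ω
Z = 8.89 − j11.8 Ω
|Z| = √(8.89² + 11.8²) = 14.8 Ω
I = V/|Z| = 2.98 A
V_R = I·|Z_R| = 2.98 × 8.89 = 26.5 V

26.5 V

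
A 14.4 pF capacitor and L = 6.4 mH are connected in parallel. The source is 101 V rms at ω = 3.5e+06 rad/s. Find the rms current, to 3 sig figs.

581 μA

X_L = ωL = 22400 Ω
X_C = 1/(ωC) = 19800 Ω
Parallel: admittances add. Y = 1/(jωL) + jωC
Y = (0 + j5.76e-06) S
|Y| = 5.76e-06 S → |Z| = 1/|Y| = 174000 Ω, ∠Z = −∠Y = -90.0°
I = V/|Z| = 101/174000 = 581 μA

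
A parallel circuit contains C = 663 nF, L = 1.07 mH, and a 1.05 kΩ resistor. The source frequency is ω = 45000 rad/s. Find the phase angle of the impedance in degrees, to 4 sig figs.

-84.00°

X_L = ωL = 48.15 Ω
X_C = 1/(ωC) = 33.52 Ω
Parallel: admittances add. Y = 1/R + 1/(jωL) + jωC
Y = (0.0009524 + j0.009067) S
|Y| = 0.009116 S → |Z| = 1/|Y| = 109.7 Ω, ∠Z = −∠Y = -84.00°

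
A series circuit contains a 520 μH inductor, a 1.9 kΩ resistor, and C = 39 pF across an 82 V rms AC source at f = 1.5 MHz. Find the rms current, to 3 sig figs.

28.4 mA

ω = 2πf = 9.425e+06 rad/s
X_L = ωL = 4900 Ω
X_C = 1/(ωC) = 2720 Ω
Net reactance X = X_L − X_C = 2180 Ω
Z = 1900 + j2180 Ω
|Z| = √(1900² + 2180²) = 2890 Ω
I = V/|Z| = 82/2890 = 28.4 mA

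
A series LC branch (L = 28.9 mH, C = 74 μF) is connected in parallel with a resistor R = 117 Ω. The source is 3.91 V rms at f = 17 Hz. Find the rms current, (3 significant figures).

46.0 mA

ω = 2πf = 106.8 rad/s
X_L = ωL = 3.09 Ω
X_C = 1/(ωC) = 127 Ω
Branch 1: Z₁ = R = 117 Ω
Branch 2 (series LC): Z₂ = j(X_L − X_C) = −j123 Ω
Parallel: Z = Z₁Z₂/(Z₁+Z₂), |Z| = 84.9 Ω, ∠Z = -43.5°
I = V/|Z| = 3.91/84.9 = 46.0 mA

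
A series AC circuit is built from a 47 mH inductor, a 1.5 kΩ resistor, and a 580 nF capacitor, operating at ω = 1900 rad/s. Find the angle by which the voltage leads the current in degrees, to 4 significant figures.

X_L = ωL = 89.30 Ω
X_C = 1/(ωC) = 907.4 Ω
Net reactance X = X_L − X_C = -818.1 Ω
Z = 1500 − j818.1 Ω
|Z| = √(1500² + 818.1²) = 1709 Ω
∠Z = arctan(-818.1/1500) = -28.61°

-28.61°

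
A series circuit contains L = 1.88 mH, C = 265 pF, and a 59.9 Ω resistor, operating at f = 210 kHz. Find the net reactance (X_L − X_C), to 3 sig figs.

-379 Ω

ω = 2πf = 1.319e+06 rad/s
X_L = ωL = 2480 Ω
X_C = 1/(ωC) = 2860 Ω
X = 2480 − 2860 = -379 Ω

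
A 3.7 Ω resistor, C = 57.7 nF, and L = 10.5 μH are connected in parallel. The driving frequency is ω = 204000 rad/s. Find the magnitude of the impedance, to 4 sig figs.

1.889 Ω

X_L = ωL = 2.142 Ω
X_C = 1/(ωC) = 84.96 Ω
Parallel: admittances add. Y = 1/R + 1/(jωL) + jωC
Y = (0.2703 − j0.4551) S
|Y| = 0.5293 S → |Z| = 1/|Y| = 1.889 Ω, ∠Z = −∠Y = 59.29°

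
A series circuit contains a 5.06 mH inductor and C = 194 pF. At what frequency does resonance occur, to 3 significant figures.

161 kHz

ω₀ = 1/√(LC) = 1/√(0.00506 × 1.94e-10) = 1.009e+06 rad/s
f₀ = ω₀/(2π) = 161 kHz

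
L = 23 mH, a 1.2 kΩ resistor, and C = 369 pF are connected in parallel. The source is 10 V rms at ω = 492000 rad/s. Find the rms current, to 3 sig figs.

X_L = ωL = 11300 Ω
X_C = 1/(ωC) = 5510 Ω
Parallel: admittances add. Y = 1/R + 1/(jωL) + jωC
Y = (0.000833 + j9.32e-05) S
|Y| = 0.000839 S → |Z| = 1/|Y| = 1190 Ω, ∠Z = −∠Y = -6.38°
I = V/|Z| = 10/1190 = 8.39 mA

8.39 mA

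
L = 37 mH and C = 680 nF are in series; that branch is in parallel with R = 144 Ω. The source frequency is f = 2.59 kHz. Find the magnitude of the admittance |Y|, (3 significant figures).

ω = 2πf = 16270 rad/s
X_L = ωL = 602 Ω
X_C = 1/(ωC) = 90.4 Ω
Branch 1: Z₁ = R = 144 Ω
Branch 2 (series LC): Z₂ = j(X_L − X_C) = j512 Ω
Parallel: Z = Z₁Z₂/(Z₁+Z₂), |Z| = 139 Ω, ∠Z = 15.7°
|Y| = 1/|Z| = 7.21 mS

7.21 mS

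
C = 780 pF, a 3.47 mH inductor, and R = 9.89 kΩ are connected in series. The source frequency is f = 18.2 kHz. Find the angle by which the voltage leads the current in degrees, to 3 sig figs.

ω = 2πf = 114400 rad/s
X_L = ωL = 397 Ω
X_C = 1/(ωC) = 11200 Ω
Net reactance X = X_L − X_C = -10800 Ω
Z = 9890 − j10800 Ω
|Z| = √(9890² + 10800²) = 14700 Ω
∠Z = arctan(-10800/9890) = -47.6°

-47.6°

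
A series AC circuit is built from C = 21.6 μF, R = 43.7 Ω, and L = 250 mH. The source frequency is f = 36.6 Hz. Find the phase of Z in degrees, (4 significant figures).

ω = 2πf = 230.0 rad/s
X_L = ωL = 57.49 Ω
X_C = 1/(ωC) = 201.3 Ω
Net reactance X = X_L − X_C = -143.8 Ω
Z = 43.70 − j143.8 Ω
|Z| = √(43.70² + 143.8²) = 150.3 Ω
∠Z = arctan(-143.8/43.70) = -73.10°

-73.10°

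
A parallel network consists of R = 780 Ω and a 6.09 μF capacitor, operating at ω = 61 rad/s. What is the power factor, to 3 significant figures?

X_C = 1/(ωC) = 2690 Ω
Parallel: admittances add. Y = 1/R + jωC
Y = (0.00128 + j0.000371) S
|Y| = 0.00133 S → |Z| = 1/|Y| = 749 Ω, ∠Z = −∠Y = -16.2°
cos φ = cos(-16.2°) = 0.960

0.960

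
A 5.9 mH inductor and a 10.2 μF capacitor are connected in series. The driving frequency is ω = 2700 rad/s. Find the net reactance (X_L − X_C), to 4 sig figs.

-20.38 Ω

X_L = ωL = 15.93 Ω
X_C = 1/(ωC) = 36.31 Ω
X = 15.93 − 36.31 = -20.38 Ω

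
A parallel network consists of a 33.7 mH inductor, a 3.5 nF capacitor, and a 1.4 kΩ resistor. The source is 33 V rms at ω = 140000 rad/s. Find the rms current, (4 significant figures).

25.29 mA

X_L = ωL = 4718 Ω
X_C = 1/(ωC) = 2041 Ω
Parallel: admittances add. Y = 1/R + 1/(jωL) + jωC
Y = (0.0007143 + j0.0002780) S
|Y| = 0.0007665 S → |Z| = 1/|Y| = 1305 Ω, ∠Z = −∠Y = -21.27°
I = V/|Z| = 33/1305 = 25.29 mA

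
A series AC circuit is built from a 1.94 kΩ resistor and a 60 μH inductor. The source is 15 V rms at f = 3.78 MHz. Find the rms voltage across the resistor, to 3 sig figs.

ω = 2πf = 2.375e+07 rad/s
X_L = ωL = 1430 Ω
Z = 1940 + j1430 Ω
|Z| = √(1940² + 1430²) = 2410 Ω
I = V/|Z| = 6.23 mA
V_R = I·|Z_R| = 0.00623 × 1940 = 12.1 V

12.1 V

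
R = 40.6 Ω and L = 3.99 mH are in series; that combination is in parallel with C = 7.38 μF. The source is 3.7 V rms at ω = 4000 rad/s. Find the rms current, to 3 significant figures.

111 mA

X_L = ωL = 16.0 Ω
X_C = 1/(ωC) = 33.9 Ω
Branch 1 (R+jX_L): Z₁ = 40.6 + j16.0 Ω, |Z₁| = 43.6 Ω
Branch 2 (−jX_C): Z₂ = −j33.9 Ω
Parallel: Z = Z₁Z₂/(Z₁+Z₂), |Z| = 33.3 Ω, ∠Z = -44.7°
I = V/|Z| = 3.7/33.3 = 111 mA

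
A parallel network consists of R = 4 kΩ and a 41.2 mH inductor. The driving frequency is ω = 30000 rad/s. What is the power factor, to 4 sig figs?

0.2952

X_L = ωL = 1236 Ω
Parallel: admittances add. Y = 1/R + 1/(jωL)
Y = (0.0002500 − j0.0008091) S
|Y| = 0.0008468 S → |Z| = 1/|Y| = 1181 Ω, ∠Z = −∠Y = 72.83°
cos φ = cos(72.83°) = 0.2952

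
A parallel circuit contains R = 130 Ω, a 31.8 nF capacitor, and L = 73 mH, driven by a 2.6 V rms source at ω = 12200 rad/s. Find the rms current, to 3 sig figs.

20.1 mA

X_L = ωL = 891 Ω
X_C = 1/(ωC) = 2580 Ω
Parallel: admittances add. Y = 1/R + 1/(jωL) + jωC
Y = (0.00769 − j0.000735) S
|Y| = 0.00773 S → |Z| = 1/|Y| = 129 Ω, ∠Z = −∠Y = 5.46°
I = V/|Z| = 2.6/129 = 20.1 mA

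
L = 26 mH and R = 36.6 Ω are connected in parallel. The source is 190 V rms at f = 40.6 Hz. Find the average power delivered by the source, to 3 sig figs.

ω = 2πf = 255.1 rad/s
X_L = ωL = 6.63 Ω
Parallel: admittances add. Y = 1/R + 1/(jωL)
Y = (0.0273 − j0.151) S
|Y| = 0.153 S → |Z| = 1/|Y| = 6.53 Ω, ∠Z = −∠Y = 79.7°
I = V/|Z| = 29.1 A
P = VI cos φ = 190 × 29.1 × cos(79.7°) = 986 W

986 W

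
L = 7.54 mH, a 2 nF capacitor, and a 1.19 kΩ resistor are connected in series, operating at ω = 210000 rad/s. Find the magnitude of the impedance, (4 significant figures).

1433 Ω

X_L = ωL = 1583 Ω
X_C = 1/(ωC) = 2381 Ω
Net reactance X = X_L − X_C = -797.6 Ω
Z = 1190 − j797.6 Ω
|Z| = √(1190² + 797.6²) = 1433 Ω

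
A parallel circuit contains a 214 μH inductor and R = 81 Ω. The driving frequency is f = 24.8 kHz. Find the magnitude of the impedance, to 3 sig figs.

ω = 2πf = 155800 rad/s
X_L = ωL = 33.3 Ω
Parallel: admittances add. Y = 1/R + 1/(jωL)
Y = (0.0123 − j0.0300) S
|Y| = 0.0324 S → |Z| = 1/|Y| = 30.8 Ω, ∠Z = −∠Y = 67.6°

30.8 Ω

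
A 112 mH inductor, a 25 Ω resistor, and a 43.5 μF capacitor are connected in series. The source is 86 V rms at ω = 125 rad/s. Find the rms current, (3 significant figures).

X_L = ωL = 14.0 Ω
X_C = 1/(ωC) = 184 Ω
Net reactance X = X_L − X_C = -170 Ω
Z = 25.0 − j170 Ω
|Z| = √(25.0² + 170²) = 172 Ω
I = V/|Z| = 86/172 = 501 mA

501 mA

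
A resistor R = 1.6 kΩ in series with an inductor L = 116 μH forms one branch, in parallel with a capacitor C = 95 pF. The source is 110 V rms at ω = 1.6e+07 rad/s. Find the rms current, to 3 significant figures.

X_L = ωL = 1860 Ω
X_C = 1/(ωC) = 658 Ω
Branch 1 (R+jX_L): Z₁ = 1600 + j1860 Ω, |Z₁| = 2450 Ω
Branch 2 (−jX_C): Z₂ = −j658 Ω
Parallel: Z = Z₁Z₂/(Z₁+Z₂), |Z| = 807 Ω, ∠Z = -77.6°
I = V/|Z| = 110/807 = 136 mA

136 mA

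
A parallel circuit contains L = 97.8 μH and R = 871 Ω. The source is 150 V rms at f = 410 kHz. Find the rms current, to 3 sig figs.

ω = 2πf = 2.576e+06 rad/s
X_L = ωL = 252 Ω
Parallel: admittances add. Y = 1/R + 1/(jωL)
Y = (0.00115 − j0.00397) S
|Y| = 0.00413 S → |Z| = 1/|Y| = 242 Ω, ∠Z = −∠Y = 73.9°
I = V/|Z| = 150/242 = 620 mA

620 mA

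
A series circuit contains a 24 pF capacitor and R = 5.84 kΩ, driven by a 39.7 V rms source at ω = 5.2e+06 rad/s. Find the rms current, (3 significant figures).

4.00 mA

X_C = 1/(ωC) = 8010 Ω
Z = 5840 − j8010 Ω
|Z| = √(5840² + 8010²) = 9920 Ω
I = V/|Z| = 39.7/9920 = 4.00 mA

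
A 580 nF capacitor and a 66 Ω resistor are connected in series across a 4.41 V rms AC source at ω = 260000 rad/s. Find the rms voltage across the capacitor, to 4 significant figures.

X_C = 1/(ωC) = 6.631 Ω
Z = 66.00 − j6.631 Ω
|Z| = √(66.00² + 6.631²) = 66.33 Ω
I = V/|Z| = 66.48 mA
V_C = I·|Z_C| = 0.06648 × 6.631 = 0.4409 V

0.4409 V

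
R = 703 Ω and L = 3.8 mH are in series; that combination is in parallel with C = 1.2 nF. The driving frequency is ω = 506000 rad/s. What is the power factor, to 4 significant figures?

X_L = ωL = 1923 Ω
X_C = 1/(ωC) = 1647 Ω
Branch 1 (R+jX_L): Z₁ = 703.0 + j1923 Ω, |Z₁| = 2047 Ω
Branch 2 (−jX_C): Z₂ = −j1647 Ω
Parallel: Z = Z₁Z₂/(Z₁+Z₂), |Z| = 4465 Ω, ∠Z = -41.51°
cos φ = cos(-41.51°) = 0.7488

0.7488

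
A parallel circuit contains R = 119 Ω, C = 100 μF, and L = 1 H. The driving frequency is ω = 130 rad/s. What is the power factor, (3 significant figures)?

0.845

X_L = ωL = 130 Ω
X_C = 1/(ωC) = 76.9 Ω
Parallel: admittances add. Y = 1/R + 1/(jωL) + jωC
Y = (0.00840 + j0.00531) S
|Y| = 0.00994 S → |Z| = 1/|Y| = 101 Ω, ∠Z = −∠Y = -32.3°
cos φ = cos(-32.3°) = 0.845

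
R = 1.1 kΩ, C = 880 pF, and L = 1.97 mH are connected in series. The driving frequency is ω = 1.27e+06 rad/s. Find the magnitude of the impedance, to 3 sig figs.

1950 Ω

X_L = ωL = 2500 Ω
X_C = 1/(ωC) = 895 Ω
Net reactance X = X_L − X_C = 1610 Ω
Z = 1100 + j1610 Ω
|Z| = √(1100² + 1610²) = 1950 Ω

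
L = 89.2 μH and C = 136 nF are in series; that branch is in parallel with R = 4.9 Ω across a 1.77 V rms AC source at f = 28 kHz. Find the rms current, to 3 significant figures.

368 mA

ω = 2πf = 175900 rad/s
X_L = ωL = 15.7 Ω
X_C = 1/(ωC) = 41.8 Ω
Branch 1: Z₁ = R = 4.90 Ω
Branch 2 (series LC): Z₂ = j(X_L − X_C) = −j26.1 Ω
Parallel: Z = Z₁Z₂/(Z₁+Z₂), |Z| = 4.82 Ω, ∠Z = -10.6°
I = V/|Z| = 1.77/4.82 = 368 mA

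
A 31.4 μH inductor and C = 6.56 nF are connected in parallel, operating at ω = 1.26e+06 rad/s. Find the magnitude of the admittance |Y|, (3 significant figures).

17.0 mS

X_L = ωL = 39.6 Ω
X_C = 1/(ωC) = 121 Ω
Parallel: admittances add. Y = 1/(jωL) + jωC
Y = (0 − j0.0170) S
|Y| = 0.0170 S → |Z| = 1/|Y| = 58.8 Ω, ∠Z = −∠Y = 90.0°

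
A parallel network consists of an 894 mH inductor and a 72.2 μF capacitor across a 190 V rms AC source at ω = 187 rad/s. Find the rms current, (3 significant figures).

X_L = ωL = 167 Ω
X_C = 1/(ωC) = 74.1 Ω
Parallel: admittances add. Y = 1/(jωL) + jωC
Y = (0 + j0.00752) S
|Y| = 0.00752 S → |Z| = 1/|Y| = 133 Ω, ∠Z = −∠Y = -90.0°
I = V/|Z| = 190/133 = 1.43 A

1.43 A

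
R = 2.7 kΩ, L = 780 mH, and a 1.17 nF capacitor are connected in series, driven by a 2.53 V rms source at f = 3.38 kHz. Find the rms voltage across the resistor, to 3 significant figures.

ω = 2πf = 21240 rad/s
X_L = ωL = 16600 Ω
X_C = 1/(ωC) = 40200 Ω
Net reactance X = X_L − X_C = -23700 Ω
Z = 2700 − j23700 Ω
|Z| = √(2700² + 23700²) = 23800 Ω
I = V/|Z| = 106 μA
V_R = I·|Z_R| = 0.000106 × 2700 = 0.287 V

0.287 V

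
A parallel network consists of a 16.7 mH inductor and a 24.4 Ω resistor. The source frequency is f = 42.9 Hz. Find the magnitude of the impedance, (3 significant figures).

ω = 2πf = 269.5 rad/s
X_L = ωL = 4.50 Ω
Parallel: admittances add. Y = 1/R + 1/(jωL)
Y = (0.0410 − j0.222) S
|Y| = 0.226 S → |Z| = 1/|Y| = 4.43 Ω, ∠Z = −∠Y = 79.5°

4.43 Ω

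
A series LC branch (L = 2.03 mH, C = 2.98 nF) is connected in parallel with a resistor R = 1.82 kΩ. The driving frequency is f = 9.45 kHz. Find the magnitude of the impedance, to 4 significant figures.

1729 Ω

ω = 2πf = 59380 rad/s
X_L = ωL = 120.5 Ω
X_C = 1/(ωC) = 5652 Ω
Branch 1: Z₁ = R = 1820 Ω
Branch 2 (series LC): Z₂ = j(X_L − X_C) = −j5531 Ω
Parallel: Z = Z₁Z₂/(Z₁+Z₂), |Z| = 1729 Ω, ∠Z = -18.21°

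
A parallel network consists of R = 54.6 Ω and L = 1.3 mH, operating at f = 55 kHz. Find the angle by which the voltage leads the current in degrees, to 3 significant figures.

6.93°

ω = 2πf = 345600 rad/s
X_L = ωL = 449 Ω
Parallel: admittances add. Y = 1/R + 1/(jωL)
Y = (0.0183 − j0.00223) S
|Y| = 0.0184 S → |Z| = 1/|Y| = 54.2 Ω, ∠Z = −∠Y = 6.93°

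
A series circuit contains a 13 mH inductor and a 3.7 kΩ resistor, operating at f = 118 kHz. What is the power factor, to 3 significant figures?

0.358

ω = 2πf = 741400 rad/s
X_L = ωL = 9640 Ω
Z = 3700 + j9640 Ω
|Z| = √(3700² + 9640²) = 10300 Ω
∠Z = arctan(9640/3700) = 69.0°
cos φ = cos(69.0°) = 0.358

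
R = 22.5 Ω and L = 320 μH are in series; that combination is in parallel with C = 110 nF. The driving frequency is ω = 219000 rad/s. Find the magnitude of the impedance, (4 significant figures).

84.02 Ω

X_L = ωL = 70.08 Ω
X_C = 1/(ωC) = 41.51 Ω
Branch 1 (R+jX_L): Z₁ = 22.50 + j70.08 Ω, |Z₁| = 73.60 Ω
Branch 2 (−jX_C): Z₂ = −j41.51 Ω
Parallel: Z = Z₁Z₂/(Z₁+Z₂), |Z| = 84.02 Ω, ∠Z = -69.58°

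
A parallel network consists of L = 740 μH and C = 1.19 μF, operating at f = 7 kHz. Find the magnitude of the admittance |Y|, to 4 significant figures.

21.61 mS

ω = 2πf = 43980 rad/s
X_L = ωL = 32.55 Ω
X_C = 1/(ωC) = 19.11 Ω
Parallel: admittances add. Y = 1/(jωL) + jωC
Y = (0 + j0.02161) S
|Y| = 0.02161 S → |Z| = 1/|Y| = 46.27 Ω, ∠Z = −∠Y = -90.00°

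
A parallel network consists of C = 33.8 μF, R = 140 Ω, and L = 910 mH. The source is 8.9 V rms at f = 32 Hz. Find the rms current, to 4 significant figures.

64.66 mA

ω = 2πf = 201.1 rad/s
X_L = ωL = 183.0 Ω
X_C = 1/(ωC) = 147.1 Ω
Parallel: admittances add. Y = 1/R + 1/(jωL) + jωC
Y = (0.007143 + j0.001330) S
|Y| = 0.007266 S → |Z| = 1/|Y| = 137.6 Ω, ∠Z = −∠Y = -10.55°
I = V/|Z| = 8.9/137.6 = 64.66 mA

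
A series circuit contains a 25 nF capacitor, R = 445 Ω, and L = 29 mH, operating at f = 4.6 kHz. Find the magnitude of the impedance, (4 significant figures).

ω = 2πf = 28900 rad/s
X_L = ωL = 838.2 Ω
X_C = 1/(ωC) = 1384 Ω
Net reactance X = X_L − X_C = -545.8 Ω
Z = 445.0 − j545.8 Ω
|Z| = √(445.0² + 545.8²) = 704.2 Ω

704.2 Ω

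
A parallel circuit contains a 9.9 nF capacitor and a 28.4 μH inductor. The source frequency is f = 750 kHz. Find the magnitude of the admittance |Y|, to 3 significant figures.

39.2 mS

ω = 2πf = 4.712e+06 rad/s
X_L = ωL = 134 Ω
X_C = 1/(ωC) = 21.4 Ω
Parallel: admittances add. Y = 1/(jωL) + jωC
Y = (0 + j0.0392) S
|Y| = 0.0392 S → |Z| = 1/|Y| = 25.5 Ω, ∠Z = −∠Y = -90.0°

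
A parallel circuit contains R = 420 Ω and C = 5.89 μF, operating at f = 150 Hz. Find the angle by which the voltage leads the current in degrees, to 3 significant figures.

-66.8°

ω = 2πf = 942.5 rad/s
X_C = 1/(ωC) = 180 Ω
Parallel: admittances add. Y = 1/R + jωC
Y = (0.00238 + j0.00555) S
|Y| = 0.00604 S → |Z| = 1/|Y| = 166 Ω, ∠Z = −∠Y = -66.8°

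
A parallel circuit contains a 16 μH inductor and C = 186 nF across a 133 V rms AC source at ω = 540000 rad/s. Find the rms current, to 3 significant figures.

2.03 A

X_L = ωL = 8.64 Ω
X_C = 1/(ωC) = 9.96 Ω
Parallel: admittances add. Y = 1/(jωL) + jωC
Y = (0 − j0.0153) S
|Y| = 0.0153 S → |Z| = 1/|Y| = 65.4 Ω, ∠Z = −∠Y = 90.0°
I = V/|Z| = 133/65.4 = 2.03 A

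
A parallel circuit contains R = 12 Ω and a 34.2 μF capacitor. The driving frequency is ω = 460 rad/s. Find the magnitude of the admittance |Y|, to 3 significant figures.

84.8 mS

X_C = 1/(ωC) = 63.6 Ω
Parallel: admittances add. Y = 1/R + jωC
Y = (0.0833 + j0.0157) S
|Y| = 0.0848 S → |Z| = 1/|Y| = 11.8 Ω, ∠Z = −∠Y = -10.7°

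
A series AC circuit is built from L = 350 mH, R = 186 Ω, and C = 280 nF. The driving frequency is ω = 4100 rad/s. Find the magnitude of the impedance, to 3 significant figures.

594 Ω

X_L = ωL = 1440 Ω
X_C = 1/(ωC) = 871 Ω
Net reactance X = X_L − X_C = 564 Ω
Z = 186 + j564 Ω
|Z| = √(186² + 564²) = 594 Ω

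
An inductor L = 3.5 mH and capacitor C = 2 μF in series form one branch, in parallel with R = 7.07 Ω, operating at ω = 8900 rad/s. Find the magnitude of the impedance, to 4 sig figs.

X_L = ωL = 31.15 Ω
X_C = 1/(ωC) = 56.18 Ω
Branch 1: Z₁ = R = 7.070 Ω
Branch 2 (series LC): Z₂ = j(X_L − X_C) = −j25.03 Ω
Parallel: Z = Z₁Z₂/(Z₁+Z₂), |Z| = 6.804 Ω, ∠Z = -15.77°

6.804 Ω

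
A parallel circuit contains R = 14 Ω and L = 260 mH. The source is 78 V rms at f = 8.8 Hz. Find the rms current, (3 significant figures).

7.78 A

ω = 2πf = 55.29 rad/s
X_L = ωL = 14.4 Ω
Parallel: admittances add. Y = 1/R + 1/(jωL)
Y = (0.0714 − j0.0696) S
|Y| = 0.0997 S → |Z| = 1/|Y| = 10.0 Ω, ∠Z = −∠Y = 44.2°
I = V/|Z| = 78/10.0 = 7.78 A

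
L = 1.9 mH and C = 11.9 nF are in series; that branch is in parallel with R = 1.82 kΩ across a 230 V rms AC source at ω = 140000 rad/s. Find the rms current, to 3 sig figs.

700 mA

X_L = ωL = 266 Ω
X_C = 1/(ωC) = 600 Ω
Branch 1: Z₁ = R = 1820 Ω
Branch 2 (series LC): Z₂ = j(X_L − X_C) = −j334 Ω
Parallel: Z = Z₁Z₂/(Z₁+Z₂), |Z| = 329 Ω, ∠Z = -79.6°
I = V/|Z| = 230/329 = 700 mA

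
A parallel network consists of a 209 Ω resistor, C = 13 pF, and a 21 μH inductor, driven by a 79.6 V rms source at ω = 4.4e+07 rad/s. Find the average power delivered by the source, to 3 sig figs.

30.3 W

X_L = ωL = 924 Ω
X_C = 1/(ωC) = 1750 Ω
Parallel: admittances add. Y = 1/R + 1/(jωL) + jωC
Y = (0.00478 − j0.000510) S
|Y| = 0.00481 S → |Z| = 1/|Y| = 208 Ω, ∠Z = −∠Y = 6.09°
I = V/|Z| = 383 mA
P = VI cos φ = 79.6 × 0.383 × cos(6.09°) = 30.3 W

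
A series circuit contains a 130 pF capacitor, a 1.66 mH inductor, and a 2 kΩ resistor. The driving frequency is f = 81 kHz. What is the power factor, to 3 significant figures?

ω = 2πf = 508900 rad/s
X_L = ωL = 845 Ω
X_C = 1/(ωC) = 15100 Ω
Net reactance X = X_L − X_C = -14300 Ω
Z = 2000 − j14300 Ω
|Z| = √(2000² + 14300²) = 14400 Ω
∠Z = arctan(-14300/2000) = -82.0°
cos φ = cos(-82.0°) = 0.139

0.139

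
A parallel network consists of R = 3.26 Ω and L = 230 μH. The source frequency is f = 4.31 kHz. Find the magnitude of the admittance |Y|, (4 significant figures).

ω = 2πf = 27080 rad/s
X_L = ωL = 6.229 Ω
Parallel: admittances add. Y = 1/R + 1/(jωL)
Y = (0.3067 − j0.1606) S
|Y| = 0.3462 S → |Z| = 1/|Y| = 2.888 Ω, ∠Z = −∠Y = 27.63°

346.2 mS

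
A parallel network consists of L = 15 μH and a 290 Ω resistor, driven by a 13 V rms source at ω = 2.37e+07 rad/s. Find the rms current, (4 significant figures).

57.85 mA

X_L = ωL = 355.5 Ω
Parallel: admittances add. Y = 1/R + 1/(jωL)
Y = (0.003448 − j0.002813) S
|Y| = 0.004450 S → |Z| = 1/|Y| = 224.7 Ω, ∠Z = −∠Y = 39.21°
I = V/|Z| = 13/224.7 = 57.85 mA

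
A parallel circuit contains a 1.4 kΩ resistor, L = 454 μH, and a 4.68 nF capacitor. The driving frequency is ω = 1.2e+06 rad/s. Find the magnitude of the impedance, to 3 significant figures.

260 Ω

X_L = ωL = 545 Ω
X_C = 1/(ωC) = 178 Ω
Parallel: admittances add. Y = 1/R + 1/(jωL) + jωC
Y = (0.000714 + j0.00378) S
|Y| = 0.00385 S → |Z| = 1/|Y| = 260 Ω, ∠Z = −∠Y = -79.3°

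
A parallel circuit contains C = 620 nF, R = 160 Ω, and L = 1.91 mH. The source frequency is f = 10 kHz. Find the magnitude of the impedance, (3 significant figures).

ω = 2πf = 62830 rad/s
X_L = ωL = 120 Ω
X_C = 1/(ωC) = 25.7 Ω
Parallel: admittances add. Y = 1/R + 1/(jωL) + jωC
Y = (0.00625 + j0.0306) S
|Y| = 0.0313 S → |Z| = 1/|Y| = 32.0 Ω, ∠Z = −∠Y = -78.5°

32.0 Ω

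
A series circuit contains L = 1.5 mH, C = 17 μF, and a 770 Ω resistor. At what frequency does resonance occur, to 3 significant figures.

ω₀ = 1/√(LC) = 1/√(0.0015 × 1.7e-05) = 6262 rad/s
f₀ = ω₀/(2π) = 997 Hz

997 Hz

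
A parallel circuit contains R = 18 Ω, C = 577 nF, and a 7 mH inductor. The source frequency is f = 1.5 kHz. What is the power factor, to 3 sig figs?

0.985

ω = 2πf = 9425 rad/s
X_L = ωL = 66.0 Ω
X_C = 1/(ωC) = 184 Ω
Parallel: admittances add. Y = 1/R + 1/(jωL) + jωC
Y = (0.0556 − j0.00972) S
|Y| = 0.0564 S → |Z| = 1/|Y| = 17.7 Ω, ∠Z = −∠Y = 9.92°
cos φ = cos(9.92°) = 0.985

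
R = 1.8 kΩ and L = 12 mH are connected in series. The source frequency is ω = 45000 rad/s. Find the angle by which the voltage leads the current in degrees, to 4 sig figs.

16.70°

X_L = ωL = 540.0 Ω
Z = 1800 + j540.0 Ω
|Z| = √(1800² + 540.0²) = 1879 Ω
∠Z = arctan(540.0/1800) = 16.70°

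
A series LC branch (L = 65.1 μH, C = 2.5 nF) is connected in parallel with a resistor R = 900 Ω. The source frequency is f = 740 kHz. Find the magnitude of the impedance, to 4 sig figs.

ω = 2πf = 4.65e+06 rad/s
X_L = ωL = 302.7 Ω
X_C = 1/(ωC) = 86.03 Ω
Branch 1: Z₁ = R = 900.0 Ω
Branch 2 (series LC): Z₂ = j(X_L − X_C) = j216.7 Ω
Parallel: Z = Z₁Z₂/(Z₁+Z₂), |Z| = 210.6 Ω, ∠Z = 76.46°

210.6 Ω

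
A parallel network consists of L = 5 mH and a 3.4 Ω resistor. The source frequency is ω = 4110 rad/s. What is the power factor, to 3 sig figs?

X_L = ωL = 20.6 Ω
Parallel: admittances add. Y = 1/R + 1/(jωL)
Y = (0.294 − j0.0487) S
|Y| = 0.298 S → |Z| = 1/|Y| = 3.35 Ω, ∠Z = −∠Y = 9.39°
cos φ = cos(9.39°) = 0.987

0.987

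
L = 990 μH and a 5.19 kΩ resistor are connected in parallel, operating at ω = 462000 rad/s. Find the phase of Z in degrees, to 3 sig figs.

X_L = ωL = 457 Ω
Parallel: admittances add. Y = 1/R + 1/(jωL)
Y = (0.000193 − j0.00219) S
|Y| = 0.00219 S → |Z| = 1/|Y| = 456 Ω, ∠Z = −∠Y = 85.0°

85.0°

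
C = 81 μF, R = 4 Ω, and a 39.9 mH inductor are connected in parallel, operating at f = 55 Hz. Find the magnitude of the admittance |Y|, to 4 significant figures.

ω = 2πf = 345.6 rad/s
X_L = ωL = 13.79 Ω
X_C = 1/(ωC) = 35.73 Ω
Parallel: admittances add. Y = 1/R + 1/(jωL) + jωC
Y = (0.2500 − j0.04453) S
|Y| = 0.2539 S → |Z| = 1/|Y| = 3.938 Ω, ∠Z = −∠Y = 10.10°

253.9 mS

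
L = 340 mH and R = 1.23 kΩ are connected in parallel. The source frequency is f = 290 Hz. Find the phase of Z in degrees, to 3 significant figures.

ω = 2πf = 1822 rad/s
X_L = ωL = 620 Ω
Parallel: admittances add. Y = 1/R + 1/(jωL)
Y = (0.000813 − j0.00161) S
|Y| = 0.00181 S → |Z| = 1/|Y| = 553 Ω, ∠Z = −∠Y = 63.3°

63.3°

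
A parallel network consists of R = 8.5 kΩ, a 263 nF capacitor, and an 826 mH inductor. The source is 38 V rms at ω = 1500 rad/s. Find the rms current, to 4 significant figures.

16.30 mA

X_L = ωL = 1239 Ω
X_C = 1/(ωC) = 2535 Ω
Parallel: admittances add. Y = 1/R + 1/(jωL) + jωC
Y = (0.0001176 − j0.0004126) S
|Y| = 0.0004290 S → |Z| = 1/|Y| = 2331 Ω, ∠Z = −∠Y = 74.09°
I = V/|Z| = 38/2331 = 16.30 mA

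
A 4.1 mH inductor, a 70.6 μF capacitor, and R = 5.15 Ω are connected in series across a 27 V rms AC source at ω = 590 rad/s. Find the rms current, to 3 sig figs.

1.22 A

X_L = ωL = 2.42 Ω
X_C = 1/(ωC) = 24.0 Ω
Net reactance X = X_L − X_C = -21.6 Ω
Z = 5.15 − j21.6 Ω
|Z| = √(5.15² + 21.6²) = 22.2 Ω
I = V/|Z| = 27/22.2 = 1.22 A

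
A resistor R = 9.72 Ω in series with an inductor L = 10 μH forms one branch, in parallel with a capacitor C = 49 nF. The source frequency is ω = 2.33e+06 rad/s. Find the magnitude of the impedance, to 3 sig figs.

12.6 Ω

X_L = ωL = 23.3 Ω
X_C = 1/(ωC) = 8.76 Ω
Branch 1 (R+jX_L): Z₁ = 9.72 + j23.3 Ω, |Z₁| = 25.2 Ω
Branch 2 (−jX_C): Z₂ = −j8.76 Ω
Parallel: Z = Z₁Z₂/(Z₁+Z₂), |Z| = 12.6 Ω, ∠Z = -78.9°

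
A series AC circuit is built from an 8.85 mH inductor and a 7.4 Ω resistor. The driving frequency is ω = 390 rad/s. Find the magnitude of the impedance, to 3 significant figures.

X_L = ωL = 3.45 Ω
Z = 7.40 + j3.45 Ω
|Z| = √(7.40² + 3.45²) = 8.17 Ω

8.17 Ω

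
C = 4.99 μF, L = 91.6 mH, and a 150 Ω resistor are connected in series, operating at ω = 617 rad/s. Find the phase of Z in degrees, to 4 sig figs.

X_L = ωL = 56.52 Ω
X_C = 1/(ωC) = 324.8 Ω
Net reactance X = X_L − X_C = -268.3 Ω
Z = 150.0 − j268.3 Ω
|Z| = √(150.0² + 268.3²) = 307.4 Ω
∠Z = arctan(-268.3/150.0) = -60.79°

-60.79°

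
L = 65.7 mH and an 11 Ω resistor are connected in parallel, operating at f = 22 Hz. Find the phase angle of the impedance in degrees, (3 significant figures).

50.5°

ω = 2πf = 138.2 rad/s
X_L = ωL = 9.08 Ω
Parallel: admittances add. Y = 1/R + 1/(jωL)
Y = (0.0909 − j0.110) S
|Y| = 0.143 S → |Z| = 1/|Y| = 7.00 Ω, ∠Z = −∠Y = 50.5°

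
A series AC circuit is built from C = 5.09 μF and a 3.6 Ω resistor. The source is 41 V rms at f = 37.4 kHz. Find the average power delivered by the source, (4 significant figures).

ω = 2πf = 235000 rad/s
X_C = 1/(ωC) = 0.8360 Ω
Z = 3.600 − j0.8360 Ω
|Z| = √(3.600² + 0.8360²) = 3.696 Ω
∠Z = arctan(-0.8360/3.600) = -13.07°
I = V/|Z| = 11.09 A
P = VI cos φ = 41 × 11.09 × cos(-13.07°) = 443.0 W

443.0 W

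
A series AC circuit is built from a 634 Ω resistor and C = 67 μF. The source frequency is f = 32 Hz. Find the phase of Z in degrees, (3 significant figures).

ω = 2πf = 201.1 rad/s
X_C = 1/(ωC) = 74.2 Ω
Z = 634 − j74.2 Ω
|Z| = √(634² + 74.2²) = 638 Ω
∠Z = arctan(-74.2/634) = -6.68°

-6.68°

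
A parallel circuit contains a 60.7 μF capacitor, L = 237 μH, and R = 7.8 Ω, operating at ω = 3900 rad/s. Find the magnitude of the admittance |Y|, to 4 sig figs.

X_L = ωL = 0.9243 Ω
X_C = 1/(ωC) = 4.224 Ω
Parallel: admittances add. Y = 1/R + 1/(jωL) + jωC
Y = (0.1282 − j0.8452) S
|Y| = 0.8548 S → |Z| = 1/|Y| = 1.170 Ω, ∠Z = −∠Y = 81.37°

854.8 mS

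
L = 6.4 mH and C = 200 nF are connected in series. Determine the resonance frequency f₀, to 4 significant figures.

4.449 kHz

ω₀ = 1/√(LC) = 1/√(0.0064 × 2e-07) = 27950 rad/s
f₀ = ω₀/(2π) = 4.449 kHz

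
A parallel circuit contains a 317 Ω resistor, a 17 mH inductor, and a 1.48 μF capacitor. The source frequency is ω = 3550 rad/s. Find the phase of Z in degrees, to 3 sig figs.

74.4°

X_L = ωL = 60.4 Ω
X_C = 1/(ωC) = 190 Ω
Parallel: admittances add. Y = 1/R + 1/(jωL) + jωC
Y = (0.00315 − j0.0113) S
|Y| = 0.0117 S → |Z| = 1/|Y| = 85.1 Ω, ∠Z = −∠Y = 74.4°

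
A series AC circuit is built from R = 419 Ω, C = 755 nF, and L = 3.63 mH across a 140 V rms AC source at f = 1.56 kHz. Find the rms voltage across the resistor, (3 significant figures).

ω = 2πf = 9802 rad/s
X_L = ωL = 35.6 Ω
X_C = 1/(ωC) = 135 Ω
Net reactance X = X_L − X_C = -99.5 Ω
Z = 419 − j99.5 Ω
|Z| = √(419² + 99.5²) = 431 Ω
I = V/|Z| = 325 mA
V_R = I·|Z_R| = 0.325 × 419 = 136 V

136 V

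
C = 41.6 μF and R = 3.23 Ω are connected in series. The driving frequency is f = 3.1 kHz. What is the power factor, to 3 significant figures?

ω = 2πf = 19480 rad/s
X_C = 1/(ωC) = 1.23 Ω
Z = 3.23 − j1.23 Ω
|Z| = √(3.23² + 1.23²) = 3.46 Ω
∠Z = arctan(-1.23/3.23) = -20.9°
cos φ = cos(-20.9°) = 0.934

0.934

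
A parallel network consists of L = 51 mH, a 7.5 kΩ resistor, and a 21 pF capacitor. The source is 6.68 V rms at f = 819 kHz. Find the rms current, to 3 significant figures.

1.13 mA

ω = 2πf = 5.146e+06 rad/s
X_L = ωL = 262000 Ω
X_C = 1/(ωC) = 9250 Ω
Parallel: admittances add. Y = 1/R + 1/(jωL) + jωC
Y = (0.000133 + j0.000104) S
|Y| = 0.000169 S → |Z| = 1/|Y| = 5910 Ω, ∠Z = −∠Y = -38.0°
I = V/|Z| = 6.68/5910 = 1.13 mA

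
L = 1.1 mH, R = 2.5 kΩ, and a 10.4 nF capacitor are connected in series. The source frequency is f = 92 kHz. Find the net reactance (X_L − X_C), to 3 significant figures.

ω = 2πf = 578100 rad/s
X_L = ωL = 636 Ω
X_C = 1/(ωC) = 166 Ω
X = 636 − 166 = 470 Ω

470 Ω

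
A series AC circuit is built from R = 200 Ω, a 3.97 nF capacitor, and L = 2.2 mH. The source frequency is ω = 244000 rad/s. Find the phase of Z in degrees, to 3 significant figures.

X_L = ωL = 537 Ω
X_C = 1/(ωC) = 1030 Ω
Net reactance X = X_L − X_C = -496 Ω
Z = 200 − j496 Ω
|Z| = √(200² + 496²) = 534 Ω
∠Z = arctan(-496/200) = -68.0°

-68.0°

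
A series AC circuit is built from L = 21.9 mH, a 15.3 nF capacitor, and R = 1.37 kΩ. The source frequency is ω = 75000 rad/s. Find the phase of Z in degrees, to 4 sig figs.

X_L = ωL = 1642 Ω
X_C = 1/(ωC) = 871.5 Ω
Net reactance X = X_L − X_C = 771.0 Ω
Z = 1370 + j771.0 Ω
|Z| = √(1370² + 771.0²) = 1572 Ω
∠Z = arctan(771.0/1370) = 29.37°

29.37°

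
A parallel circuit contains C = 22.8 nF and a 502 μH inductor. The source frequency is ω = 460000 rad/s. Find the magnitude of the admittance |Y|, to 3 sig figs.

6.16 mS

X_L = ωL = 231 Ω
X_C = 1/(ωC) = 95.3 Ω
Parallel: admittances add. Y = 1/(jωL) + jωC
Y = (0 + j0.00616) S
|Y| = 0.00616 S → |Z| = 1/|Y| = 162 Ω, ∠Z = −∠Y = -90.0°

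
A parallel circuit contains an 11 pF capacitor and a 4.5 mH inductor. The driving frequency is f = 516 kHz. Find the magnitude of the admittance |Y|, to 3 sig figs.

ω = 2πf = 3.242e+06 rad/s
X_L = ωL = 14600 Ω
X_C = 1/(ωC) = 28000 Ω
Parallel: admittances add. Y = 1/(jωL) + jωC
Y = (0 − j3.29e-05) S
|Y| = 3.29e-05 S → |Z| = 1/|Y| = 30400 Ω, ∠Z = −∠Y = 90.0°

32.9 μS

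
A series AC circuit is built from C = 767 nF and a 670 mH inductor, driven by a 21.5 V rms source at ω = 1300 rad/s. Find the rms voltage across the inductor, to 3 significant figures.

142 V

X_L = ωL = 871 Ω
X_C = 1/(ωC) = 1000 Ω
Net reactance X = X_L − X_C = -132 Ω
Z = − j132 Ω
|Z| = √(0² + 132²) = 132 Ω
I = V/|Z| = 163 mA
V_L = I·|Z_L| = 0.163 × 871 = 142 V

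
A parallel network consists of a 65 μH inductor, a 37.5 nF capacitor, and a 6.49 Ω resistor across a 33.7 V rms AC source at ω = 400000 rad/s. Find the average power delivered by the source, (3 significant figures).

175 W

X_L = ωL = 26.0 Ω
X_C = 1/(ωC) = 66.7 Ω
Parallel: admittances add. Y = 1/R + 1/(jωL) + jωC
Y = (0.154 − j0.0235) S
|Y| = 0.156 S → |Z| = 1/|Y| = 6.42 Ω, ∠Z = −∠Y = 8.66°
I = V/|Z| = 5.25 A
P = VI cos φ = 33.7 × 5.25 × cos(8.66°) = 175 W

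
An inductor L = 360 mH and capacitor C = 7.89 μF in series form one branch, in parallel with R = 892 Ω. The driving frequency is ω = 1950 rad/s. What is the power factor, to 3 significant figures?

X_L = ωL = 702 Ω
X_C = 1/(ωC) = 65.0 Ω
Branch 1: Z₁ = R = 892 Ω
Branch 2 (series LC): Z₂ = j(X_L − X_C) = j637 Ω
Parallel: Z = Z₁Z₂/(Z₁+Z₂), |Z| = 518 Ω, ∠Z = 54.5°
cos φ = cos(54.5°) = 0.581

0.581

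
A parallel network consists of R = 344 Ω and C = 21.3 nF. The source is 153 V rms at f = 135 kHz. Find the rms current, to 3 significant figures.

2.80 A

ω = 2πf = 848200 rad/s
X_C = 1/(ωC) = 55.3 Ω
Parallel: admittances add. Y = 1/R + jωC
Y = (0.00291 + j0.0181) S
|Y| = 0.0183 S → |Z| = 1/|Y| = 54.6 Ω, ∠Z = −∠Y = -80.9°
I = V/|Z| = 153/54.6 = 2.80 A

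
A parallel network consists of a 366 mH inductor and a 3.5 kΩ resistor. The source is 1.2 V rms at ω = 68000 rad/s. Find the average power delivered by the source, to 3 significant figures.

X_L = ωL = 24900 Ω
Parallel: admittances add. Y = 1/R + 1/(jωL)
Y = (0.000286 − j4.02e-05) S
|Y| = 0.000289 S → |Z| = 1/|Y| = 3470 Ω, ∠Z = −∠Y = 8.01°
I = V/|Z| = 346 μA
P = VI cos φ = 1.2 × 0.000346 × cos(8.01°) = 411 μW

411 μW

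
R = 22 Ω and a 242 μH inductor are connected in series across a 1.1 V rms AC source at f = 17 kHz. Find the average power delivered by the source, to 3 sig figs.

ω = 2πf = 106800 rad/s
X_L = ωL = 25.8 Ω
Z = 22.0 + j25.8 Ω
|Z| = √(22.0² + 25.8²) = 33.9 Ω
∠Z = arctan(25.8/22.0) = 49.6°
I = V/|Z| = 32.4 mA
P = VI cos φ = 1.1 × 0.0324 × cos(49.6°) = 23.1 mW

23.1 mW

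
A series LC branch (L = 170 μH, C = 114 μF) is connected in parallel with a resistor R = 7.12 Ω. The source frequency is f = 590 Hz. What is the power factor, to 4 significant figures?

0.2369

ω = 2πf = 3707 rad/s
X_L = ωL = 0.6302 Ω
X_C = 1/(ωC) = 2.366 Ω
Branch 1: Z₁ = R = 7.120 Ω
Branch 2 (series LC): Z₂ = j(X_L − X_C) = −j1.736 Ω
Parallel: Z = Z₁Z₂/(Z₁+Z₂), |Z| = 1.687 Ω, ∠Z = -76.30°
cos φ = cos(-76.30°) = 0.2369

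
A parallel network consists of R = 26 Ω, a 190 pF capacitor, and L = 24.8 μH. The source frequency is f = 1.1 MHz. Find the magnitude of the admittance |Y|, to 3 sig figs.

38.7 mS

ω = 2πf = 6.912e+06 rad/s
X_L = ωL = 171 Ω
X_C = 1/(ωC) = 762 Ω
Parallel: admittances add. Y = 1/R + 1/(jωL) + jωC
Y = (0.0385 − j0.00452) S
|Y| = 0.0387 S → |Z| = 1/|Y| = 25.8 Ω, ∠Z = −∠Y = 6.70°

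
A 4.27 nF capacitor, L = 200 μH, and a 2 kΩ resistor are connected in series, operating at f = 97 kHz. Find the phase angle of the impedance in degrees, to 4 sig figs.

-7.473°

ω = 2πf = 609500 rad/s
X_L = ωL = 121.9 Ω
X_C = 1/(ωC) = 384.3 Ω
Net reactance X = X_L − X_C = -262.4 Ω
Z = 2000 − j262.4 Ω
|Z| = √(2000² + 262.4²) = 2017 Ω
∠Z = arctan(-262.4/2000) = -7.473°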